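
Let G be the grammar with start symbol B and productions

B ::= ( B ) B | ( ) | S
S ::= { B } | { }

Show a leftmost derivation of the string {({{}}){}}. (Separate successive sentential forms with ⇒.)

B ⇒ S ⇒ {B} ⇒ {(B)B} ⇒ {(S)B} ⇒ {({B})B} ⇒ {({S})B} ⇒ {({{}})B} ⇒ {({{}})S} ⇒ {({{}}){}}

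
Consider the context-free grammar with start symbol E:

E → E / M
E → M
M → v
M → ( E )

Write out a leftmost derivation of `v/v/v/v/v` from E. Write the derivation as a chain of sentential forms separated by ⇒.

E ⇒ E/M ⇒ E/M/M ⇒ E/M/M/M ⇒ E/M/M/M/M ⇒ M/M/M/M/M ⇒ v/M/M/M/M ⇒ v/v/M/M/M ⇒ v/v/v/M/M ⇒ v/v/v/v/M ⇒ v/v/v/v/v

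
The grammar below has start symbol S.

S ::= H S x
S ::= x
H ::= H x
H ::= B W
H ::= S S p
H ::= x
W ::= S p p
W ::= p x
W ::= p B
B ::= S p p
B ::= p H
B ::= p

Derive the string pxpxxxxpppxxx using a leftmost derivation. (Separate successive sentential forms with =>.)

S => HSx => BWSx => SppWSx => HSxppWSx => HxSxppWSx => BWxSxppWSx => pHWxSxppWSx => pxWxSxppWSx => pxpxxSxppWSx => pxpxxxxppWSx => pxpxxxxpppxSx => pxpxxxxpppxxx

S => HSx   [S ::= H S x]
HSx => BWSx   [H ::= B W]
BWSx => SppWSx   [B ::= S p p]
SppWSx => HSxppWSx   [S ::= H S x]
HSxppWSx => HxSxppWSx   [H ::= H x]
HxSxppWSx => BWxSxppWSx   [H ::= B W]
BWxSxppWSx => pHWxSxppWSx   [B ::= p H]
pHWxSxppWSx => pxWxSxppWSx   [H ::= x]
pxWxSxppWSx => pxpxxSxppWSx   [W ::= p x]
pxpxxSxppWSx => pxpxxxxppWSx   [S ::= x]
pxpxxxxppWSx => pxpxxxxpppxSx   [W ::= p x]
pxpxxxxpppxSx => pxpxxxxpppxxx   [S ::= x]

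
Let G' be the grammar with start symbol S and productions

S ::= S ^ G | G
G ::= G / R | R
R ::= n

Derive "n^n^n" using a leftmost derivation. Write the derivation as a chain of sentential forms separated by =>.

S => S^G => S^G^G => G^G^G => R^G^G => n^G^G => n^R^G => n^n^G => n^n^R => n^n^n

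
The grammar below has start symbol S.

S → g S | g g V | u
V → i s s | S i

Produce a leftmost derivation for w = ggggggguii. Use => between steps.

S => gS   [S → g S]
gS => ggS   [S → g S]
ggS => ggggV   [S → g g V]
ggggV => ggggSi   [V → S i]
ggggSi => gggggSi   [S → g S]
gggggSi => gggggggVi   [S → g g V]
gggggggVi => gggggggSii   [V → S i]
gggggggSii => ggggggguii   [S → u]

S=>gS=>ggS=>ggggV=>ggggSi=>gggggSi=>gggggggVi=>gggggggSii=>ggggggguii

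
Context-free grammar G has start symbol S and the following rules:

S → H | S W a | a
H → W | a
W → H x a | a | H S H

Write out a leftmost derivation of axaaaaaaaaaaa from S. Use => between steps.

S => SWa   [S → S W a]
SWa => SWaWa   [S → S W a]
SWaWa => SWaWaWa   [S → S W a]
SWaWaWa => SWaWaWaWa   [S → S W a]
SWaWaWaWa => SWaWaWaWaWa   [S → S W a]
SWaWaWaWaWa => HWaWaWaWaWa   [S → H]
HWaWaWaWaWa => WWaWaWaWaWa   [H → W]
WWaWaWaWaWa => HxaWaWaWaWaWa   [W → H x a]
HxaWaWaWaWaWa => axaWaWaWaWaWa   [H → a]
axaWaWaWaWaWa => axaaaWaWaWaWa   [W → a]
axaaaWaWaWaWa => axaaaaaWaWaWa   [W → a]
axaaaaaWaWaWa => axaaaaaaaWaWa   [W → a]
axaaaaaaaWaWa => axaaaaaaaaaWa   [W → a]
axaaaaaaaaaWa => axaaaaaaaaaaa   [W → a]

S => SWa => SWaWa => SWaWaWa => SWaWaWaWa => SWaWaWaWaWa => HWaWaWaWaWa => WWaWaWaWaWa => HxaWaWaWaWaWa => axaWaWaWaWaWa => axaaaWaWaWaWa => axaaaaaWaWaWa => axaaaaaaaWaWa => axaaaaaaaaaWa => axaaaaaaaaaaa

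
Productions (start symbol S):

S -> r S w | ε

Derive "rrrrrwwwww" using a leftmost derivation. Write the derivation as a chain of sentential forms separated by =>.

S => rSw   [S -> r S w]
rSw => rrSww   [S -> r S w]
rrSww => rrrSwww   [S -> r S w]
rrrSwww => rrrrSwwww   [S -> r S w]
rrrrSwwww => rrrrrSwwwww   [S -> r S w]
rrrrrSwwwww => rrrrrwwwww   [S -> ε]

S=>rSw=>rrSww=>rrrSwww=>rrrrSwwww=>rrrrrSwwwww=>rrrrrwwwww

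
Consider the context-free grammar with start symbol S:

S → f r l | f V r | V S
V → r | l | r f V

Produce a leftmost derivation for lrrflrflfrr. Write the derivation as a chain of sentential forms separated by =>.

S=>VS=>lS=>lVS=>lrS=>lrVS=>lrrfVS=>lrrflS=>lrrflVS=>lrrflrfVS=>lrrflrflS=>lrrflrflfVr=>lrrflrflfrr

S => VS   [S → V S]
VS => lS   [V → l]
lS => lVS   [S → V S]
lVS => lrS   [V → r]
lrS => lrVS   [S → V S]
lrVS => lrrfVS   [V → r f V]
lrrfVS => lrrflS   [V → l]
lrrflS => lrrflVS   [S → V S]
lrrflVS => lrrflrfVS   [V → r f V]
lrrflrfVS => lrrflrflS   [V → l]
lrrflrflS => lrrflrflfVr   [S → f V r]
lrrflrflfVr => lrrflrflfrr   [V → r]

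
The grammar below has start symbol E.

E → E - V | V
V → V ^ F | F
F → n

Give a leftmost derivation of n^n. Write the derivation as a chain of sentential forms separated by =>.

E => V => V^F => F^F => n^F => n^n

E => V   [E → V]
V => V^F   [V → V ^ F]
V^F => F^F   [V → F]
F^F => n^F   [F → n]
n^F => n^n   [F → n]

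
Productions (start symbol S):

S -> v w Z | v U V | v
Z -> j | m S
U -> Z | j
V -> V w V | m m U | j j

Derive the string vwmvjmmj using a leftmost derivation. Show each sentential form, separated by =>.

S => vwZ   [S -> v w Z]
vwZ => vwmS   [Z -> m S]
vwmS => vwmvUV   [S -> v U V]
vwmvUV => vwmvjV   [U -> j]
vwmvjV => vwmvjmmU   [V -> m m U]
vwmvjmmU => vwmvjmmj   [U -> j]

S => vwZ => vwmS => vwmvUV => vwmvjV => vwmvjmmU => vwmvjmmj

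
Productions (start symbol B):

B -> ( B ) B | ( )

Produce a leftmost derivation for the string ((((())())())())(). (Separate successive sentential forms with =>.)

B => (B)B   [B -> ( B ) B]
(B)B => ((B)B)B   [B -> ( B ) B]
((B)B)B => (((B)B)B)B   [B -> ( B ) B]
(((B)B)B)B => ((((B)B)B)B)B   [B -> ( B ) B]
((((B)B)B)B)B => ((((())B)B)B)B   [B -> ( )]
((((())B)B)B)B => ((((())())B)B)B   [B -> ( )]
((((())())B)B)B => ((((())())())B)B   [B -> ( )]
((((())())())B)B => ((((())())())())B   [B -> ( )]
((((())())())())B => ((((())())())())()   [B -> ( )]

B => (B)B => ((B)B)B => (((B)B)B)B => ((((B)B)B)B)B => ((((())B)B)B)B => ((((())())B)B)B => ((((())())())B)B => ((((())())())())B => ((((())())())())()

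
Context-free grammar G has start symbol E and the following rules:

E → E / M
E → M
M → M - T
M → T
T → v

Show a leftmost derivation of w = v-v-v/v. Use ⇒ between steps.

E ⇒ E/M   [E → E / M]
E/M ⇒ M/M   [E → M]
M/M ⇒ M-T/M   [M → M - T]
M-T/M ⇒ M-T-T/M   [M → M - T]
M-T-T/M ⇒ T-T-T/M   [M → T]
T-T-T/M ⇒ v-T-T/M   [T → v]
v-T-T/M ⇒ v-v-T/M   [T → v]
v-v-T/M ⇒ v-v-v/M   [T → v]
v-v-v/M ⇒ v-v-v/T   [M → T]
v-v-v/T ⇒ v-v-v/v   [T → v]

E ⇒ E/M ⇒ M/M ⇒ M-T/M ⇒ M-T-T/M ⇒ T-T-T/M ⇒ v-T-T/M ⇒ v-v-T/M ⇒ v-v-v/M ⇒ v-v-v/T ⇒ v-v-v/v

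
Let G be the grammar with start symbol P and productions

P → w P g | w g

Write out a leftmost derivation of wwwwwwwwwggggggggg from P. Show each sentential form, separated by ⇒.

P ⇒ wPg ⇒ wwPgg ⇒ wwwPggg ⇒ wwwwPgggg ⇒ wwwwwPggggg ⇒ wwwwwwPgggggg ⇒ wwwwwwwPggggggg ⇒ wwwwwwwwPgggggggg ⇒ wwwwwwwwwggggggggg

P ⇒ wPg   [P → w P g]
wPg ⇒ wwPgg   [P → w P g]
wwPgg ⇒ wwwPggg   [P → w P g]
wwwPggg ⇒ wwwwPgggg   [P → w P g]
wwwwPgggg ⇒ wwwwwPggggg   [P → w P g]
wwwwwPggggg ⇒ wwwwwwPgggggg   [P → w P g]
wwwwwwPgggggg ⇒ wwwwwwwPggggggg   [P → w P g]
wwwwwwwPggggggg ⇒ wwwwwwwwPgggggggg   [P → w P g]
wwwwwwwwPgggggggg ⇒ wwwwwwwwwggggggggg   [P → w g]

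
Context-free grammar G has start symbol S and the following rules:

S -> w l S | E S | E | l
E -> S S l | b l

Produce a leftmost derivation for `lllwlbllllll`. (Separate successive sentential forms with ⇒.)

S ⇒ ES   [S -> E S]
ES ⇒ SSlS   [E -> S S l]
SSlS ⇒ lSlS   [S -> l]
lSlS ⇒ lllS   [S -> l]
lllS ⇒ lllE   [S -> E]
lllE ⇒ lllSSl   [E -> S S l]
lllSSl ⇒ lllESl   [S -> E]
lllESl ⇒ lllSSlSl   [E -> S S l]
lllSSlSl ⇒ lllwlSSlSl   [S -> w l S]
lllwlSSlSl ⇒ lllwlESSlSl   [S -> E S]
lllwlESSlSl ⇒ lllwlblSSlSl   [E -> b l]
lllwlblSSlSl ⇒ lllwlbllSlSl   [S -> l]
lllwlbllSlSl ⇒ lllwlbllllSl   [S -> l]
lllwlbllllSl ⇒ lllwlbllllll   [S -> l]

S ⇒ ES ⇒ SSlS ⇒ lSlS ⇒ lllS ⇒ lllE ⇒ lllSSl ⇒ lllESl ⇒ lllSSlSl ⇒ lllwlSSlSl ⇒ lllwlESSlSl ⇒ lllwlblSSlSl ⇒ lllwlbllSlSl ⇒ lllwlbllllSl ⇒ lllwlbllllll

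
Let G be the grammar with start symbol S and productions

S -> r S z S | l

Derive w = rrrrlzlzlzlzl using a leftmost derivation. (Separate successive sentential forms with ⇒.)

S ⇒ rSzS   [S -> r S z S]
rSzS ⇒ rrSzSzS   [S -> r S z S]
rrSzSzS ⇒ rrrSzSzSzS   [S -> r S z S]
rrrSzSzSzS ⇒ rrrrSzSzSzSzS   [S -> r S z S]
rrrrSzSzSzSzS ⇒ rrrrlzSzSzSzS   [S -> l]
rrrrlzSzSzSzS ⇒ rrrrlzlzSzSzS   [S -> l]
rrrrlzlzSzSzS ⇒ rrrrlzlzlzSzS   [S -> l]
rrrrlzlzlzSzS ⇒ rrrrlzlzlzlzS   [S -> l]
rrrrlzlzlzlzS ⇒ rrrrlzlzlzlzl   [S -> l]

S ⇒ rSzS ⇒ rrSzSzS ⇒ rrrSzSzSzS ⇒ rrrrSzSzSzSzS ⇒ rrrrlzSzSzSzS ⇒ rrrrlzlzSzSzS ⇒ rrrrlzlzlzSzS ⇒ rrrrlzlzlzlzS ⇒ rrrrlzlzlzlzl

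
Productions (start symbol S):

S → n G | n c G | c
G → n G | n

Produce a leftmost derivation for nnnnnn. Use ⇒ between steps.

S⇒nG⇒nnG⇒nnnG⇒nnnnG⇒nnnnnG⇒nnnnnn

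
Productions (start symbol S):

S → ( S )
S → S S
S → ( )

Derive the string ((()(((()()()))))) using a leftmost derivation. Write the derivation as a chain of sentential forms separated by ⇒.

S ⇒ (S)   [S → ( S )]
(S) ⇒ ((S))   [S → ( S )]
((S)) ⇒ ((SS))   [S → S S]
((SS)) ⇒ ((()S))   [S → ( )]
((()S)) ⇒ ((()(S)))   [S → ( S )]
((()(S))) ⇒ ((()((S))))   [S → ( S )]
((()((S)))) ⇒ ((()(((S)))))   [S → ( S )]
((()(((S))))) ⇒ ((()(((SS)))))   [S → S S]
((()(((SS))))) ⇒ ((()(((()S)))))   [S → ( )]
((()(((()S))))) ⇒ ((()(((()SS)))))   [S → S S]
((()(((()SS))))) ⇒ ((()(((()()S)))))   [S → ( )]
((()(((()()S))))) ⇒ ((()(((()()())))))   [S → ( )]

S⇒(S)⇒((S))⇒((SS))⇒((()S))⇒((()(S)))⇒((()((S))))⇒((()(((S)))))⇒((()(((SS)))))⇒((()(((()S)))))⇒((()(((()SS)))))⇒((()(((()()S)))))⇒((()(((()()())))))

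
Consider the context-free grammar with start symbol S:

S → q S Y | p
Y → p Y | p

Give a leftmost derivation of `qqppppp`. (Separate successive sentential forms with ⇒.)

S ⇒ qSY ⇒ qqSYY ⇒ qqpYY ⇒ qqppYY ⇒ qqpppYY ⇒ qqppppY ⇒ qqppppp

S ⇒ qSY   [S → q S Y]
qSY ⇒ qqSYY   [S → q S Y]
qqSYY ⇒ qqpYY   [S → p]
qqpYY ⇒ qqppYY   [Y → p Y]
qqppYY ⇒ qqpppYY   [Y → p Y]
qqpppYY ⇒ qqppppY   [Y → p]
qqppppY ⇒ qqppppp   [Y → p]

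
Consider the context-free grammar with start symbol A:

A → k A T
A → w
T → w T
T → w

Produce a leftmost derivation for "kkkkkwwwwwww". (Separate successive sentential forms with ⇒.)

A ⇒ kAT   [A → k A T]
kAT ⇒ kkATT   [A → k A T]
kkATT ⇒ kkkATTT   [A → k A T]
kkkATTT ⇒ kkkkATTTT   [A → k A T]
kkkkATTTT ⇒ kkkkkATTTTT   [A → k A T]
kkkkkATTTTT ⇒ kkkkkwTTTTT   [A → w]
kkkkkwTTTTT ⇒ kkkkkwwTTTTT   [T → w T]
kkkkkwwTTTTT ⇒ kkkkkwwwTTTT   [T → w]
kkkkkwwwTTTT ⇒ kkkkkwwwwTTT   [T → w]
kkkkkwwwwTTT ⇒ kkkkkwwwwwTT   [T → w]
kkkkkwwwwwTT ⇒ kkkkkwwwwwwT   [T → w]
kkkkkwwwwwwT ⇒ kkkkkwwwwwww   [T → w]

A ⇒ kAT ⇒ kkATT ⇒ kkkATTT ⇒ kkkkATTTT ⇒ kkkkkATTTTT ⇒ kkkkkwTTTTT ⇒ kkkkkwwTTTTT ⇒ kkkkkwwwTTTT ⇒ kkkkkwwwwTTT ⇒ kkkkkwwwwwTT ⇒ kkkkkwwwwwwT ⇒ kkkkkwwwwwww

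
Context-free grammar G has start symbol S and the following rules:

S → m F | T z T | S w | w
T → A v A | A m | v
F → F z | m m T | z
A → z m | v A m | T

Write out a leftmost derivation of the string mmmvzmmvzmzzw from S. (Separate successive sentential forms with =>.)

S => Sw   [S → S w]
Sw => mFw   [S → m F]
mFw => mFzw   [F → F z]
mFzw => mFzzw   [F → F z]
mFzzw => mmmTzzw   [F → m m T]
mmmTzzw => mmmAvAzzw   [T → A v A]
mmmAvAzzw => mmmvAmvAzzw   [A → v A m]
mmmvAmvAzzw => mmmvzmmvAzzw   [A → z m]
mmmvzmmvAzzw => mmmvzmmvzmzzw   [A → z m]

S => Sw => mFw => mFzw => mFzzw => mmmTzzw => mmmAvAzzw => mmmvAmvAzzw => mmmvzmmvAzzw => mmmvzmmvzmzzw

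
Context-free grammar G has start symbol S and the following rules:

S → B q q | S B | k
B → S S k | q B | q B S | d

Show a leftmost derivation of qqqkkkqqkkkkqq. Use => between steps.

S => Bqq   [S → B q q]
Bqq => qBSqq   [B → q B S]
qBSqq => qqBSqq   [B → q B]
qqBSqq => qqqBSSqq   [B → q B S]
qqqBSSqq => qqqSSkSSqq   [B → S S k]
qqqSSkSSqq => qqqBqqSkSSqq   [S → B q q]
qqqBqqSkSSqq => qqqSSkqqSkSSqq   [B → S S k]
qqqSSkqqSkSSqq => qqqkSkqqSkSSqq   [S → k]
qqqkSkqqSkSSqq => qqqkkkqqSkSSqq   [S → k]
qqqkkkqqSkSSqq => qqqkkkqqkkSSqq   [S → k]
qqqkkkqqkkSSqq => qqqkkkqqkkkSqq   [S → k]
qqqkkkqqkkkSqq => qqqkkkqqkkkkqq   [S → k]

S => Bqq => qBSqq => qqBSqq => qqqBSSqq => qqqSSkSSqq => qqqBqqSkSSqq => qqqSSkqqSkSSqq => qqqkSkqqSkSSqq => qqqkkkqqSkSSqq => qqqkkkqqkkSSqq => qqqkkkqqkkkSqq => qqqkkkqqkkkkqq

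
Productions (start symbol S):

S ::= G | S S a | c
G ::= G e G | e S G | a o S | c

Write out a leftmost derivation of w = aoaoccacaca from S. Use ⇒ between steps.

S ⇒ SSa ⇒ SSaSa ⇒ GSaSa ⇒ aoSSaSa ⇒ aoSSaSaSa ⇒ aoGSaSaSa ⇒ aoaoSSaSaSa ⇒ aoaocSaSaSa ⇒ aoaoccaSaSa ⇒ aoaoccacaSa ⇒ aoaoccacaGa ⇒ aoaoccacaca

S ⇒ SSa   [S ::= S S a]
SSa ⇒ SSaSa   [S ::= S S a]
SSaSa ⇒ GSaSa   [S ::= G]
GSaSa ⇒ aoSSaSa   [G ::= a o S]
aoSSaSa ⇒ aoSSaSaSa   [S ::= S S a]
aoSSaSaSa ⇒ aoGSaSaSa   [S ::= G]
aoGSaSaSa ⇒ aoaoSSaSaSa   [G ::= a o S]
aoaoSSaSaSa ⇒ aoaocSaSaSa   [S ::= c]
aoaocSaSaSa ⇒ aoaoccaSaSa   [S ::= c]
aoaoccaSaSa ⇒ aoaoccacaSa   [S ::= c]
aoaoccacaSa ⇒ aoaoccacaGa   [S ::= G]
aoaoccacaGa ⇒ aoaoccacaca   [G ::= c]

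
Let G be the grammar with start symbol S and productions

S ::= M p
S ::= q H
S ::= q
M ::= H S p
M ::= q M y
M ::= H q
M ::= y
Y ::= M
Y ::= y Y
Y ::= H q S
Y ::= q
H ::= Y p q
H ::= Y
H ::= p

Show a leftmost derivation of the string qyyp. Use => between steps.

S => Mp   [S ::= M p]
Mp => qMyp   [M ::= q M y]
qMyp => qyyp   [M ::= y]

S => Mp => qMyp => qyyp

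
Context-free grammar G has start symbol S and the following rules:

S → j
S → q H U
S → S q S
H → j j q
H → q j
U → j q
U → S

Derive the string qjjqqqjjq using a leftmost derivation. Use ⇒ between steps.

S ⇒ qHU ⇒ qjjqU ⇒ qjjqS ⇒ qjjqqHU ⇒ qjjqqqjU ⇒ qjjqqqjjq

S ⇒ qHU   [S → q H U]
qHU ⇒ qjjqU   [H → j j q]
qjjqU ⇒ qjjqS   [U → S]
qjjqS ⇒ qjjqqHU   [S → q H U]
qjjqqHU ⇒ qjjqqqjU   [H → q j]
qjjqqqjU ⇒ qjjqqqjjq   [U → j q]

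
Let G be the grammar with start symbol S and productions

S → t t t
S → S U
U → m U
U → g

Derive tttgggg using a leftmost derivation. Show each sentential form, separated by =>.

S=>SU=>SUU=>SUUU=>SUUUU=>tttUUUU=>tttgUUU=>tttggUU=>tttgggU=>tttgggg

S => SU   [S → S U]
SU => SUU   [S → S U]
SUU => SUUU   [S → S U]
SUUU => SUUUU   [S → S U]
SUUUU => tttUUUU   [S → t t t]
tttUUUU => tttgUUU   [U → g]
tttgUUU => tttggUU   [U → g]
tttggUU => tttgggU   [U → g]
tttgggU => tttgggg   [U → g]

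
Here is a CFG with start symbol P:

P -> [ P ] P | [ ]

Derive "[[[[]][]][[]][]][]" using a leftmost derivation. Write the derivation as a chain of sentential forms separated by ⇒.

P⇒[P]P⇒[[P]P]P⇒[[[P]P]P]P⇒[[[[]]P]P]P⇒[[[[]][]]P]P⇒[[[[]][]][P]P]P⇒[[[[]][]][[]]P]P⇒[[[[]][]][[]][]]P⇒[[[[]][]][[]][]][]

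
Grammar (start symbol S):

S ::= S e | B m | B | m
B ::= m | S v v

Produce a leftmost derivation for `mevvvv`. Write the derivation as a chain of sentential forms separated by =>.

S=>B=>Svv=>Bvv=>Svvvv=>Sevvvv=>Bevvvv=>mevvvv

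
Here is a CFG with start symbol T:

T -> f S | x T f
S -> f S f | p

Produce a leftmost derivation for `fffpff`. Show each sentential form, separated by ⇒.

T ⇒ fS   [T -> f S]
fS ⇒ ffSf   [S -> f S f]
ffSf ⇒ fffSff   [S -> f S f]
fffSff ⇒ fffpff   [S -> p]

T ⇒ fS ⇒ ffSf ⇒ fffSff ⇒ fffpff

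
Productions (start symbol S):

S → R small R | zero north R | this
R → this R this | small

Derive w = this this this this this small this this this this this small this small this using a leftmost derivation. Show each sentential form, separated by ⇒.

S ⇒ R small R ⇒ this R this small R ⇒ this this R this this small R ⇒ this this this R this this this small R ⇒ this this this this R this this this this small R ⇒ this this this this this R this this this this this small R ⇒ this this this this this small this this this this this small R ⇒ this this this this this small this this this this this small this R this ⇒ this this this this this small this this this this this small this small this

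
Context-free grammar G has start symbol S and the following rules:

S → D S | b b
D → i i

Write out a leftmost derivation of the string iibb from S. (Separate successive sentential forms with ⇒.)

S ⇒ DS ⇒ iiS ⇒ iibb

S ⇒ DS   [S → D S]
DS ⇒ iiS   [D → i i]
iiS ⇒ iibb   [S → b b]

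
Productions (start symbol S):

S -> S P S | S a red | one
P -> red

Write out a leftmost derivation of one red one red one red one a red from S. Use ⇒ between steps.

S ⇒ S a red   [S -> S a red]
S a red ⇒ S P S a red   [S -> S P S]
S P S a red ⇒ one P S a red   [S -> one]
one P S a red ⇒ one red S a red   [P -> red]
one red S a red ⇒ one red S P S a red   [S -> S P S]
one red S P S a red ⇒ one red S P S P S a red   [S -> S P S]
one red S P S P S a red ⇒ one red one P S P S a red   [S -> one]
one red one P S P S a red ⇒ one red one red S P S a red   [P -> red]
one red one red S P S a red ⇒ one red one red one P S a red   [S -> one]
one red one red one P S a red ⇒ one red one red one red S a red   [P -> red]
one red one red one red S a red ⇒ one red one red one red one a red   [S -> one]

S ⇒ S a red ⇒ S P S a red ⇒ one P S a red ⇒ one red S a red ⇒ one red S P S a red ⇒ one red S P S P S a red ⇒ one red one P S P S a red ⇒ one red one red S P S a red ⇒ one red one red one P S a red ⇒ one red one red one red S a red ⇒ one red one red one red one a red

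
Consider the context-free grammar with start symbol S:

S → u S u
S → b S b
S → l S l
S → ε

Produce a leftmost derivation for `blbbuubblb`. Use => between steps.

S => bSb   [S → b S b]
bSb => blSlb   [S → l S l]
blSlb => blbSblb   [S → b S b]
blbSblb => blbbSbblb   [S → b S b]
blbbSbblb => blbbuSubblb   [S → u S u]
blbbuSubblb => blbbuubblb   [S → ε]

S => bSb => blSlb => blbSblb => blbbSbblb => blbbuSubblb => blbbuubblb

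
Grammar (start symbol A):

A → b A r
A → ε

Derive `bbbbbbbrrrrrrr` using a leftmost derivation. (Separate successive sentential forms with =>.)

A => bAr => bbArr => bbbArrr => bbbbArrrr => bbbbbArrrrr => bbbbbbArrrrrr => bbbbbbbArrrrrrr => bbbbbbbrrrrrrr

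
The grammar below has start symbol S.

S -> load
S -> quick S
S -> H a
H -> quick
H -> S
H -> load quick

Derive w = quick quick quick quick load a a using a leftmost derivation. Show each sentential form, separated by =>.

S => quick S => quick quick S => quick quick H a => quick quick S a => quick quick quick S a => quick quick quick quick S a => quick quick quick quick H a a => quick quick quick quick S a a => quick quick quick quick load a a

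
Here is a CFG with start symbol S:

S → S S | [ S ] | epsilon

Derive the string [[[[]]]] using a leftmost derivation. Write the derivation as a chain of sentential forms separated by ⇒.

S ⇒ [S] ⇒ [SS] ⇒ [SSS] ⇒ [[S]SS] ⇒ [[[S]]SS] ⇒ [[[[S]]]SS] ⇒ [[[[]]]SS] ⇒ [[[[]]]S] ⇒ [[[[]]]]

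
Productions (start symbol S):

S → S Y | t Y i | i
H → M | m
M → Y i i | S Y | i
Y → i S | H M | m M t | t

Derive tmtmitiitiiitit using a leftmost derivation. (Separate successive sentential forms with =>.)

S => SY   [S → S Y]
SY => tYiY   [S → t Y i]
tYiY => tmMtiY   [Y → m M t]
tmMtiY => tmSYtiY   [M → S Y]
tmSYtiY => tmtYiYtiY   [S → t Y i]
tmtYiYtiY => tmtmMtiYtiY   [Y → m M t]
tmtmMtiYtiY => tmtmitiYtiY   [M → i]
tmtmitiYtiY => tmtmitiiStiY   [Y → i S]
tmtmitiiStiY => tmtmitiitYitiY   [S → t Y i]
tmtmitiitYitiY => tmtmitiitiSitiY   [Y → i S]
tmtmitiitiSitiY => tmtmitiitiiitiY   [S → i]
tmtmitiitiiitiY => tmtmitiitiiitit   [Y → t]

S=>SY=>tYiY=>tmMtiY=>tmSYtiY=>tmtYiYtiY=>tmtmMtiYtiY=>tmtmitiYtiY=>tmtmitiiStiY=>tmtmitiitYitiY=>tmtmitiitiSitiY=>tmtmitiitiiitiY=>tmtmitiitiiitit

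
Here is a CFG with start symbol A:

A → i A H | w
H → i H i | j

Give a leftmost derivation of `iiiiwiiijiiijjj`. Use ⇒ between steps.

A⇒iAH⇒iiAHH⇒iiiAHHH⇒iiiiAHHHH⇒iiiiwHHHH⇒iiiiwiHiHHH⇒iiiiwiiHiiHHH⇒iiiiwiiiHiiiHHH⇒iiiiwiiijiiiHHH⇒iiiiwiiijiiijHH⇒iiiiwiiijiiijjH⇒iiiiwiiijiiijjj

A ⇒ iAH   [A → i A H]
iAH ⇒ iiAHH   [A → i A H]
iiAHH ⇒ iiiAHHH   [A → i A H]
iiiAHHH ⇒ iiiiAHHHH   [A → i A H]
iiiiAHHHH ⇒ iiiiwHHHH   [A → w]
iiiiwHHHH ⇒ iiiiwiHiHHH   [H → i H i]
iiiiwiHiHHH ⇒ iiiiwiiHiiHHH   [H → i H i]
iiiiwiiHiiHHH ⇒ iiiiwiiiHiiiHHH   [H → i H i]
iiiiwiiiHiiiHHH ⇒ iiiiwiiijiiiHHH   [H → j]
iiiiwiiijiiiHHH ⇒ iiiiwiiijiiijHH   [H → j]
iiiiwiiijiiijHH ⇒ iiiiwiiijiiijjH   [H → j]
iiiiwiiijiiijjH ⇒ iiiiwiiijiiijjj   [H → j]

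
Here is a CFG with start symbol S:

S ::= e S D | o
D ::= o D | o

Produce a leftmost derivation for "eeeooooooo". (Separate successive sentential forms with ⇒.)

S ⇒ eSD ⇒ eeSDD ⇒ eeeSDDD ⇒ eeeoDDD ⇒ eeeooDDD ⇒ eeeoooDDD ⇒ eeeooooDDD ⇒ eeeoooooDD ⇒ eeeooooooD ⇒ eeeooooooo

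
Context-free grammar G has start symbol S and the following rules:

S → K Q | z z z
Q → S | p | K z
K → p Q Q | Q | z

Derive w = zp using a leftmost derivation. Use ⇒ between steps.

S⇒KQ⇒zQ⇒zp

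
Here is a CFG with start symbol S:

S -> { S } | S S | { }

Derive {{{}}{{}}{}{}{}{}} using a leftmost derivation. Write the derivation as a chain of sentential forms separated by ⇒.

S ⇒ {S} ⇒ {SS} ⇒ {SSS} ⇒ {SSSS} ⇒ {{S}SSS} ⇒ {{{}}SSS} ⇒ {{{}}SSSS} ⇒ {{{}}SSSSS} ⇒ {{{}}{S}SSSS} ⇒ {{{}}{{}}SSSS} ⇒ {{{}}{{}}{}SSS} ⇒ {{{}}{{}}{}{}SS} ⇒ {{{}}{{}}{}{}{}S} ⇒ {{{}}{{}}{}{}{}{}}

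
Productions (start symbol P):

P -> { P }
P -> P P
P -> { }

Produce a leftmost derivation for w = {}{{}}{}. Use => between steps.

P => PP => PPP => {}PP => {}{P}P => {}{{}}P => {}{{}}{}

P => PP   [P -> P P]
PP => PPP   [P -> P P]
PPP => {}PP   [P -> { }]
{}PP => {}{P}P   [P -> { P }]
{}{P}P => {}{{}}P   [P -> { }]
{}{{}}P => {}{{}}{}   [P -> { }]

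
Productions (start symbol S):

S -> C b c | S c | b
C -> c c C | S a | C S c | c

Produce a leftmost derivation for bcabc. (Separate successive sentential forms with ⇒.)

S ⇒ Cbc ⇒ Sabc ⇒ Scabc ⇒ bcabc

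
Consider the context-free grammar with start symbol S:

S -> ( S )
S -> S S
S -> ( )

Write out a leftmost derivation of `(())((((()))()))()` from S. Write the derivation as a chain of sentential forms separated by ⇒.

S ⇒ SS   [S -> S S]
SS ⇒ (S)S   [S -> ( S )]
(S)S ⇒ (())S   [S -> ( )]
(())S ⇒ (())SS   [S -> S S]
(())SS ⇒ (())(S)S   [S -> ( S )]
(())(S)S ⇒ (())((S))S   [S -> ( S )]
(())((S))S ⇒ (())((SS))S   [S -> S S]
(())((SS))S ⇒ (())(((S)S))S   [S -> ( S )]
(())(((S)S))S ⇒ (())((((S))S))S   [S -> ( S )]
(())((((S))S))S ⇒ (())((((()))S))S   [S -> ( )]
(())((((()))S))S ⇒ (())((((()))()))S   [S -> ( )]
(())((((()))()))S ⇒ (())((((()))()))()   [S -> ( )]

S⇒SS⇒(S)S⇒(())S⇒(())SS⇒(())(S)S⇒(())((S))S⇒(())((SS))S⇒(())(((S)S))S⇒(())((((S))S))S⇒(())((((()))S))S⇒(())((((()))()))S⇒(())((((()))()))()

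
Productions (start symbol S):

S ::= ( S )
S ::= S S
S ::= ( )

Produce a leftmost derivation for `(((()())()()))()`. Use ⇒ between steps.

S⇒SS⇒(S)S⇒((S))S⇒((SS))S⇒((SSS))S⇒(((S)SS))S⇒(((SS)SS))S⇒(((()S)SS))S⇒(((()())SS))S⇒(((()())()S))S⇒(((()())()()))S⇒(((()())()()))()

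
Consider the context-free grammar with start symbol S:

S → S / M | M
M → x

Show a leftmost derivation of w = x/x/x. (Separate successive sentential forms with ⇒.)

S ⇒ S/M ⇒ S/M/M ⇒ M/M/M ⇒ x/M/M ⇒ x/x/M ⇒ x/x/x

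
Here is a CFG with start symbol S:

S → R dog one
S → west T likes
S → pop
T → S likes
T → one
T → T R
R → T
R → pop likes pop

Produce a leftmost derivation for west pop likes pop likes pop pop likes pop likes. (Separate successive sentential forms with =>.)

S => west T likes   [S → west T likes]
west T likes => west T R likes   [T → T R]
west T R likes => west T R R likes   [T → T R]
west T R R likes => west S likes R R likes   [T → S likes]
west S likes R R likes => west pop likes R R likes   [S → pop]
west pop likes R R likes => west pop likes pop likes pop R likes   [R → pop likes pop]
west pop likes pop likes pop R likes => west pop likes pop likes pop pop likes pop likes   [R → pop likes pop]

S => west T likes => west T R likes => west T R R likes => west S likes R R likes => west pop likes R R likes => west pop likes pop likes pop R likes => west pop likes pop likes pop pop likes pop likes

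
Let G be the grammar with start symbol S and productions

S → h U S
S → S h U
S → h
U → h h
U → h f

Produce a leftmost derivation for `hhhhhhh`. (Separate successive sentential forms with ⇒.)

S ⇒ hUS   [S → h U S]
hUS ⇒ hhhS   [U → h h]
hhhS ⇒ hhhShU   [S → S h U]
hhhShU ⇒ hhhhhU   [S → h]
hhhhhU ⇒ hhhhhhh   [U → h h]

S ⇒ hUS ⇒ hhhS ⇒ hhhShU ⇒ hhhhhU ⇒ hhhhhhh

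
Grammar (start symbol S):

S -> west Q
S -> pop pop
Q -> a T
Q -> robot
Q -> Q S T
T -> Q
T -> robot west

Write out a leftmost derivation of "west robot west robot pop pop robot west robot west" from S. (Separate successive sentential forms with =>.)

S => west Q => west Q S T => west robot S T => west robot west Q T => west robot west Q S T T => west robot west robot S T T => west robot west robot pop pop T T => west robot west robot pop pop robot west T => west robot west robot pop pop robot west robot west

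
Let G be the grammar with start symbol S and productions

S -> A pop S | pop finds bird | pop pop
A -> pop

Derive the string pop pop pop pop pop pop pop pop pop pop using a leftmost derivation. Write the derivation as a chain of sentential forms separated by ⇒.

S ⇒ A pop S ⇒ pop pop S ⇒ pop pop A pop S ⇒ pop pop pop pop S ⇒ pop pop pop pop A pop S ⇒ pop pop pop pop pop pop S ⇒ pop pop pop pop pop pop A pop S ⇒ pop pop pop pop pop pop pop pop S ⇒ pop pop pop pop pop pop pop pop pop pop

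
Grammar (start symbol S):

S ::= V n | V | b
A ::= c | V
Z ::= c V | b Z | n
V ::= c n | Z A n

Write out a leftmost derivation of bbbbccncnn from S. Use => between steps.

S => V => ZAn => bZAn => bbZAn => bbbZAn => bbbbZAn => bbbbcVAn => bbbbccnAn => bbbbccnVn => bbbbccncnn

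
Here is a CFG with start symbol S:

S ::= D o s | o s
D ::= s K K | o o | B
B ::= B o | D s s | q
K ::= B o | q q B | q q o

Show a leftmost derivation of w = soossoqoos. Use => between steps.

S => Dos   [S ::= D o s]
Dos => sKKos   [D ::= s K K]
sKKos => sBoKos   [K ::= B o]
sBoKos => sDssoKos   [B ::= D s s]
sDssoKos => soossoKos   [D ::= o o]
soossoKos => soossoBoos   [K ::= B o]
soossoBoos => soossoqoos   [B ::= q]

S=>Dos=>sKKos=>sBoKos=>sDssoKos=>soossoKos=>soossoBoos=>soossoqoos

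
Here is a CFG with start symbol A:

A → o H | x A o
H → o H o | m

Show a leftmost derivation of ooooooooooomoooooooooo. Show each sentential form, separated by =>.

A => oH => ooHo => oooHoo => ooooHooo => oooooHoooo => ooooooHooooo => oooooooHoooooo => ooooooooHooooooo => oooooooooHoooooooo => ooooooooooHooooooooo => oooooooooooHoooooooooo => ooooooooooomoooooooooo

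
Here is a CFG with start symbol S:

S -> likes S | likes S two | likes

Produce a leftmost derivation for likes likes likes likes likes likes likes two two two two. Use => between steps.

S => likes S two   [S -> likes S two]
likes S two => likes likes S two   [S -> likes S]
likes likes S two => likes likes likes S two   [S -> likes S]
likes likes likes S two => likes likes likes likes S two two   [S -> likes S two]
likes likes likes likes S two two => likes likes likes likes likes S two two two   [S -> likes S two]
likes likes likes likes likes S two two two => likes likes likes likes likes likes S two two two two   [S -> likes S two]
likes likes likes likes likes likes S two two two two => likes likes likes likes likes likes likes two two two two   [S -> likes]

S => likes S two => likes likes S two => likes likes likes S two => likes likes likes likes S two two => likes likes likes likes likes S two two two => likes likes likes likes likes likes S two two two two => likes likes likes likes likes likes likes two two two two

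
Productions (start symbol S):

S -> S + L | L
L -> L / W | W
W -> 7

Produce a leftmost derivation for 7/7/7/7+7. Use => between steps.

S => S+L => L+L => L/W+L => L/W/W+L => L/W/W/W+L => W/W/W/W+L => 7/W/W/W+L => 7/7/W/W+L => 7/7/7/W+L => 7/7/7/7+L => 7/7/7/7+W => 7/7/7/7+7

S => S+L   [S -> S + L]
S+L => L+L   [S -> L]
L+L => L/W+L   [L -> L / W]
L/W+L => L/W/W+L   [L -> L / W]
L/W/W+L => L/W/W/W+L   [L -> L / W]
L/W/W/W+L => W/W/W/W+L   [L -> W]
W/W/W/W+L => 7/W/W/W+L   [W -> 7]
7/W/W/W+L => 7/7/W/W+L   [W -> 7]
7/7/W/W+L => 7/7/7/W+L   [W -> 7]
7/7/7/W+L => 7/7/7/7+L   [W -> 7]
7/7/7/7+L => 7/7/7/7+W   [L -> W]
7/7/7/7+W => 7/7/7/7+7   [W -> 7]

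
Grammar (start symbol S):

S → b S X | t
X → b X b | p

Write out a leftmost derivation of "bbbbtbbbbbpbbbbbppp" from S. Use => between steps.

S => bSX => bbSXX => bbbSXXX => bbbbSXXXX => bbbbtXXXX => bbbbtbXbXXX => bbbbtbbXbbXXX => bbbbtbbbXbbbXXX => bbbbtbbbbXbbbbXXX => bbbbtbbbbbXbbbbbXXX => bbbbtbbbbbpbbbbbXXX => bbbbtbbbbbpbbbbbpXX => bbbbtbbbbbpbbbbbppX => bbbbtbbbbbpbbbbbppp

S => bSX   [S → b S X]
bSX => bbSXX   [S → b S X]
bbSXX => bbbSXXX   [S → b S X]
bbbSXXX => bbbbSXXXX   [S → b S X]
bbbbSXXXX => bbbbtXXXX   [S → t]
bbbbtXXXX => bbbbtbXbXXX   [X → b X b]
bbbbtbXbXXX => bbbbtbbXbbXXX   [X → b X b]
bbbbtbbXbbXXX => bbbbtbbbXbbbXXX   [X → b X b]
bbbbtbbbXbbbXXX => bbbbtbbbbXbbbbXXX   [X → b X b]
bbbbtbbbbXbbbbXXX => bbbbtbbbbbXbbbbbXXX   [X → b X b]
bbbbtbbbbbXbbbbbXXX => bbbbtbbbbbpbbbbbXXX   [X → p]
bbbbtbbbbbpbbbbbXXX => bbbbtbbbbbpbbbbbpXX   [X → p]
bbbbtbbbbbpbbbbbpXX => bbbbtbbbbbpbbbbbppX   [X → p]
bbbbtbbbbbpbbbbbppX => bbbbtbbbbbpbbbbbppp   [X → p]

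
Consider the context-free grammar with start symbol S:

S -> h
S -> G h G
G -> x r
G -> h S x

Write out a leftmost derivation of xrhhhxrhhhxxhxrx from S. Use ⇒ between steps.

S ⇒ GhG ⇒ xrhG ⇒ xrhhSx ⇒ xrhhGhGx ⇒ xrhhhSxhGx ⇒ xrhhhGhGxhGx ⇒ xrhhhxrhGxhGx ⇒ xrhhhxrhhSxxhGx ⇒ xrhhhxrhhhxxhGx ⇒ xrhhhxrhhhxxhxrx

S ⇒ GhG   [S -> G h G]
GhG ⇒ xrhG   [G -> x r]
xrhG ⇒ xrhhSx   [G -> h S x]
xrhhSx ⇒ xrhhGhGx   [S -> G h G]
xrhhGhGx ⇒ xrhhhSxhGx   [G -> h S x]
xrhhhSxhGx ⇒ xrhhhGhGxhGx   [S -> G h G]
xrhhhGhGxhGx ⇒ xrhhhxrhGxhGx   [G -> x r]
xrhhhxrhGxhGx ⇒ xrhhhxrhhSxxhGx   [G -> h S x]
xrhhhxrhhSxxhGx ⇒ xrhhhxrhhhxxhGx   [S -> h]
xrhhhxrhhhxxhGx ⇒ xrhhhxrhhhxxhxrx   [G -> x r]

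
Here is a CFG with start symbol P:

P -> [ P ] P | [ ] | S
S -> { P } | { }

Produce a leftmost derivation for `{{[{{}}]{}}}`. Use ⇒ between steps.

P⇒S⇒{P}⇒{S}⇒{{P}}⇒{{[P]P}}⇒{{[S]P}}⇒{{[{P}]P}}⇒{{[{S}]P}}⇒{{[{{}}]P}}⇒{{[{{}}]S}}⇒{{[{{}}]{}}}

P ⇒ S   [P -> S]
S ⇒ {P}   [S -> { P }]
{P} ⇒ {S}   [P -> S]
{S} ⇒ {{P}}   [S -> { P }]
{{P}} ⇒ {{[P]P}}   [P -> [ P ] P]
{{[P]P}} ⇒ {{[S]P}}   [P -> S]
{{[S]P}} ⇒ {{[{P}]P}}   [S -> { P }]
{{[{P}]P}} ⇒ {{[{S}]P}}   [P -> S]
{{[{S}]P}} ⇒ {{[{{}}]P}}   [S -> { }]
{{[{{}}]P}} ⇒ {{[{{}}]S}}   [P -> S]
{{[{{}}]S}} ⇒ {{[{{}}]{}}}   [S -> { }]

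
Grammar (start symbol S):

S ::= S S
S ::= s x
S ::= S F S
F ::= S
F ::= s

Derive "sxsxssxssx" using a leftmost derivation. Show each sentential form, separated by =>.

S => SFS   [S ::= S F S]
SFS => SFSFS   [S ::= S F S]
SFSFS => SSFSFS   [S ::= S S]
SSFSFS => sxSFSFS   [S ::= s x]
sxSFSFS => sxsxFSFS   [S ::= s x]
sxsxFSFS => sxsxsSFS   [F ::= s]
sxsxsSFS => sxsxssxFS   [S ::= s x]
sxsxssxFS => sxsxssxsS   [F ::= s]
sxsxssxsS => sxsxssxssx   [S ::= s x]

S => SFS => SFSFS => SSFSFS => sxSFSFS => sxsxFSFS => sxsxsSFS => sxsxssxFS => sxsxssxsS => sxsxssxssx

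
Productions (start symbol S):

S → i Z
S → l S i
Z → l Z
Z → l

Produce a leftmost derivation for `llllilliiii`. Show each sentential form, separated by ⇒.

S ⇒ lSi   [S → l S i]
lSi ⇒ llSii   [S → l S i]
llSii ⇒ lllSiii   [S → l S i]
lllSiii ⇒ llllSiiii   [S → l S i]
llllSiiii ⇒ lllliZiiii   [S → i Z]
lllliZiiii ⇒ llllilZiiii   [Z → l Z]
llllilZiiii ⇒ llllilliiii   [Z → l]

S ⇒ lSi ⇒ llSii ⇒ lllSiii ⇒ llllSiiii ⇒ lllliZiiii ⇒ llllilZiiii ⇒ llllilliiii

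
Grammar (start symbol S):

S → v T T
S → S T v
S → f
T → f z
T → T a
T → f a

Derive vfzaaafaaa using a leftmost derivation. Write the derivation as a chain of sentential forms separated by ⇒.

S⇒vTT⇒vTaT⇒vTaaT⇒vTaaaT⇒vfzaaaT⇒vfzaaaTa⇒vfzaaaTaa⇒vfzaaafaaa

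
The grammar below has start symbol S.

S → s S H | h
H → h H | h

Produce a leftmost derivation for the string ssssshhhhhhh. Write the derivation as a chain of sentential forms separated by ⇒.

S ⇒ sSH   [S → s S H]
sSH ⇒ ssSHH   [S → s S H]
ssSHH ⇒ sssSHHH   [S → s S H]
sssSHHH ⇒ ssssSHHHH   [S → s S H]
ssssSHHHH ⇒ sssssSHHHHH   [S → s S H]
sssssSHHHHH ⇒ ssssshHHHHH   [S → h]
ssssshHHHHH ⇒ ssssshhHHHHH   [H → h H]
ssssshhHHHHH ⇒ ssssshhhHHHH   [H → h]
ssssshhhHHHH ⇒ ssssshhhhHHH   [H → h]
ssssshhhhHHH ⇒ ssssshhhhhHH   [H → h]
ssssshhhhhHH ⇒ ssssshhhhhhH   [H → h]
ssssshhhhhhH ⇒ ssssshhhhhhh   [H → h]

S⇒sSH⇒ssSHH⇒sssSHHH⇒ssssSHHHH⇒sssssSHHHHH⇒ssssshHHHHH⇒ssssshhHHHHH⇒ssssshhhHHHH⇒ssssshhhhHHH⇒ssssshhhhhHH⇒ssssshhhhhhH⇒ssssshhhhhhh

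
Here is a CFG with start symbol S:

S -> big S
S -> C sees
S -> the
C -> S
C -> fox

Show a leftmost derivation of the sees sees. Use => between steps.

S => C sees => S sees => C sees sees => S sees sees => the sees sees

S => C sees   [S -> C sees]
C sees => S sees   [C -> S]
S sees => C sees sees   [S -> C sees]
C sees sees => S sees sees   [C -> S]
S sees sees => the sees sees   [S -> the]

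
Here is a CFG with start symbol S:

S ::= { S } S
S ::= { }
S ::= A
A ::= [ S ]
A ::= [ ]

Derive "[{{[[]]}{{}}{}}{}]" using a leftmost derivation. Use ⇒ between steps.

S⇒A⇒[S]⇒[{S}S]⇒[{{S}S}S]⇒[{{A}S}S]⇒[{{[S]}S}S]⇒[{{[A]}S}S]⇒[{{[[]]}S}S]⇒[{{[[]]}{S}S}S]⇒[{{[[]]}{{}}S}S]⇒[{{[[]]}{{}}{}}S]⇒[{{[[]]}{{}}{}}{}]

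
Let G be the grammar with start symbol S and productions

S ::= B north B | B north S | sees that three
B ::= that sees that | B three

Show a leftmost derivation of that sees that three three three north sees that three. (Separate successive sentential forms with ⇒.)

S ⇒ B north S   [S ::= B north S]
B north S ⇒ B three north S   [B ::= B three]
B three north S ⇒ B three three north S   [B ::= B three]
B three three north S ⇒ B three three three north S   [B ::= B three]
B three three three north S ⇒ that sees that three three three north S   [B ::= that sees that]
that sees that three three three north S ⇒ that sees that three three three north sees that three   [S ::= sees that three]

S ⇒ B north S ⇒ B three north S ⇒ B three three north S ⇒ B three three three north S ⇒ that sees that three three three north S ⇒ that sees that three three three north sees that three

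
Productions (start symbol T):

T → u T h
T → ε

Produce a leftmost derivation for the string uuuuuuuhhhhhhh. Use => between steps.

T=>uTh=>uuThh=>uuuThhh=>uuuuThhhh=>uuuuuThhhhh=>uuuuuuThhhhhh=>uuuuuuuThhhhhhh=>uuuuuuuhhhhhhh

T => uTh   [T → u T h]
uTh => uuThh   [T → u T h]
uuThh => uuuThhh   [T → u T h]
uuuThhh => uuuuThhhh   [T → u T h]
uuuuThhhh => uuuuuThhhhh   [T → u T h]
uuuuuThhhhh => uuuuuuThhhhhh   [T → u T h]
uuuuuuThhhhhh => uuuuuuuThhhhhhh   [T → u T h]
uuuuuuuThhhhhhh => uuuuuuuhhhhhhh   [T → ε]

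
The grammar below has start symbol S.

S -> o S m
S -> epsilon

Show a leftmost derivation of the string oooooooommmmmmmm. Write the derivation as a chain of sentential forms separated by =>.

S => oSm => ooSmm => oooSmmm => ooooSmmmm => oooooSmmmmm => ooooooSmmmmmm => oooooooSmmmmmmm => ooooooooSmmmmmmmm => oooooooommmmmmmm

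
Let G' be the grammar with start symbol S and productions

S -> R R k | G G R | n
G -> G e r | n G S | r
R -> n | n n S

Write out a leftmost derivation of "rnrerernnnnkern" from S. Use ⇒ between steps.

S ⇒ GGR ⇒ rGR ⇒ rGerR ⇒ rnGSerR ⇒ rnGerSerR ⇒ rnGererSerR ⇒ rnrererSerR ⇒ rnrererRRkerR ⇒ rnrerernnSRkerR ⇒ rnrerernnnRkerR ⇒ rnrerernnnnkerR ⇒ rnrerernnnnkern

S ⇒ GGR   [S -> G G R]
GGR ⇒ rGR   [G -> r]
rGR ⇒ rGerR   [G -> G e r]
rGerR ⇒ rnGSerR   [G -> n G S]
rnGSerR ⇒ rnGerSerR   [G -> G e r]
rnGerSerR ⇒ rnGererSerR   [G -> G e r]
rnGererSerR ⇒ rnrererSerR   [G -> r]
rnrererSerR ⇒ rnrererRRkerR   [S -> R R k]
rnrererRRkerR ⇒ rnrerernnSRkerR   [R -> n n S]
rnrerernnSRkerR ⇒ rnrerernnnRkerR   [S -> n]
rnrerernnnRkerR ⇒ rnrerernnnnkerR   [R -> n]
rnrerernnnnkerR ⇒ rnrerernnnnkern   [R -> n]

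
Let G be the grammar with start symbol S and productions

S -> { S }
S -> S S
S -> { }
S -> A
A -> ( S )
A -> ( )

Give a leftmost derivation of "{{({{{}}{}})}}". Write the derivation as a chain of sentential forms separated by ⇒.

S ⇒ {S} ⇒ {{S}} ⇒ {{A}} ⇒ {{(S)}} ⇒ {{({S})}} ⇒ {{({SS})}} ⇒ {{({{S}S})}} ⇒ {{({{{}}S})}} ⇒ {{({{{}}{}})}}

S ⇒ {S}   [S -> { S }]
{S} ⇒ {{S}}   [S -> { S }]
{{S}} ⇒ {{A}}   [S -> A]
{{A}} ⇒ {{(S)}}   [A -> ( S )]
{{(S)}} ⇒ {{({S})}}   [S -> { S }]
{{({S})}} ⇒ {{({SS})}}   [S -> S S]
{{({SS})}} ⇒ {{({{S}S})}}   [S -> { S }]
{{({{S}S})}} ⇒ {{({{{}}S})}}   [S -> { }]
{{({{{}}S})}} ⇒ {{({{{}}{}})}}   [S -> { }]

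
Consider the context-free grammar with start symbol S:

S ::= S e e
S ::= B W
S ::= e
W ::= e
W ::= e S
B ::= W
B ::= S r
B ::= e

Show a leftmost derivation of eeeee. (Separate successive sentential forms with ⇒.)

S⇒See⇒BWee⇒WWee⇒eSWee⇒eeWee⇒eeeee

S ⇒ See   [S ::= S e e]
See ⇒ BWee   [S ::= B W]
BWee ⇒ WWee   [B ::= W]
WWee ⇒ eSWee   [W ::= e S]
eSWee ⇒ eeWee   [S ::= e]
eeWee ⇒ eeeee   [W ::= e]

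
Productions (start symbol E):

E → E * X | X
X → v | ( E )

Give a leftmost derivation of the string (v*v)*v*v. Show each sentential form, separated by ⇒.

E⇒E*X⇒E*X*X⇒X*X*X⇒(E)*X*X⇒(E*X)*X*X⇒(X*X)*X*X⇒(v*X)*X*X⇒(v*v)*X*X⇒(v*v)*v*X⇒(v*v)*v*v

E ⇒ E*X   [E → E * X]
E*X ⇒ E*X*X   [E → E * X]
E*X*X ⇒ X*X*X   [E → X]
X*X*X ⇒ (E)*X*X   [X → ( E )]
(E)*X*X ⇒ (E*X)*X*X   [E → E * X]
(E*X)*X*X ⇒ (X*X)*X*X   [E → X]
(X*X)*X*X ⇒ (v*X)*X*X   [X → v]
(v*X)*X*X ⇒ (v*v)*X*X   [X → v]
(v*v)*X*X ⇒ (v*v)*v*X   [X → v]
(v*v)*v*X ⇒ (v*v)*v*v   [X → v]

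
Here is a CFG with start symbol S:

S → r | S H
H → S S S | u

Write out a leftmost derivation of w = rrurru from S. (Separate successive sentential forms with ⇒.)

S ⇒ SH ⇒ SHH ⇒ rHH ⇒ rSSSH ⇒ rSHSSH ⇒ rrHSSH ⇒ rruSSH ⇒ rrurSH ⇒ rrurrH ⇒ rrurru

S ⇒ SH   [S → S H]
SH ⇒ SHH   [S → S H]
SHH ⇒ rHH   [S → r]
rHH ⇒ rSSSH   [H → S S S]
rSSSH ⇒ rSHSSH   [S → S H]
rSHSSH ⇒ rrHSSH   [S → r]
rrHSSH ⇒ rruSSH   [H → u]
rruSSH ⇒ rrurSH   [S → r]
rrurSH ⇒ rrurrH   [S → r]
rrurrH ⇒ rrurru   [H → u]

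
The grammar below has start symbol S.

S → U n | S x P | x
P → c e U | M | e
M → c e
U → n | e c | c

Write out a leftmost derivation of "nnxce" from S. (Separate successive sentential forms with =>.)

S => SxP => UnxP => nnxP => nnxM => nnxce

S => SxP   [S → S x P]
SxP => UnxP   [S → U n]
UnxP => nnxP   [U → n]
nnxP => nnxM   [P → M]
nnxM => nnxce   [M → c e]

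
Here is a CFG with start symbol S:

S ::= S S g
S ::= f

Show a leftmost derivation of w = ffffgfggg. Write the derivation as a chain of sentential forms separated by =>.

S => SSg => fSg => fSSgg => ffSgg => ffSSggg => ffSSgSggg => fffSgSggg => ffffgSggg => ffffgfggg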